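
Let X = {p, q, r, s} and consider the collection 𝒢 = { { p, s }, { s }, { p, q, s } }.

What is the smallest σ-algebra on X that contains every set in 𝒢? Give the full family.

Begin from { {}, { s }, { p, s }, { p, q, s }, X } (that is, 𝒢 plus ∅ and X).
Step 1 adds 3:
  { r }  = ᶜ of { p, q, s }
  { q, r }  = ᶜ of { p, s }
  { p, q, r }  = ᶜ of { s }
  [8 total]
Step 2 adds 3:
  { r, s }  = { s } ∪ { r }
  { p, r, s }  = { r } ∪ { p, s }
  { q, r, s }  = { s } ∪ { q, r }
  [11 total]
Step 3: +3 →
  { p }  = ᶜ of { q, r, s }
  { q }  = ᶜ of { p, r, s }
  { p, q }  = ᶜ of { r, s }
  [14 total]
Step 4 adds 2:
  { p, r }  = { r } ∪ { p }
  { q, s }  = { s } ∪ { q }
  [16 total]
Step 5 adds nothing — fixpoint reached.

|σ(𝒢)| = 16.  σ(𝒢) = { {}, { p }, { q }, { r }, { s }, { p, q }, { p, r }, { p, s }, { q, r }, { q, s }, { r, s }, { p, q, r }, { p, q, s }, { p, r, s }, { q, r, s }, X }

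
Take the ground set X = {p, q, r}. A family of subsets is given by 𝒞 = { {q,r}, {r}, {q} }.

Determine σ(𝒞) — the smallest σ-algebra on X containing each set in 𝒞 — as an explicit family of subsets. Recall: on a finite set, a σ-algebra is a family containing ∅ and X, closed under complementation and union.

|σ(𝒞)| = 8.  σ(𝒞) = { {}, {p}, {q}, {r}, {p,q}, {p,r}, {q,r}, X }

Trace:
Initial family (5 sets): { {}, {q}, {r}, {q,r}, X }.
Pass 1. New:
  {p}  = {q,r}ᶜ
  {p,q}  = {r}ᶜ
  {p,r}  = {q}ᶜ
  — 8 sets.
Pass 2: closed — nothing new.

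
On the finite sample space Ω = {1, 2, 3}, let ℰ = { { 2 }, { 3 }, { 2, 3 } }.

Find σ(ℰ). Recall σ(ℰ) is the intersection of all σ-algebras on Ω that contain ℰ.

σ(ℰ) = { {  }, { 1 }, { 2 }, { 3 }, { 1, 2 }, { 1, 3 }, { 2, 3 }, Ω }

Trace:
Seed the family with ℰ together with ∅ and Ω: { {  }, { 2 }, { 3 }, { 2, 3 }, Ω }.
Pass 1 adds 3:
  { 1 }  = { 2, 3 }ᶜ
  { 1, 2 }  = { 3 }ᶜ
  { 1, 3 }  = { 2 }ᶜ
After Pass 2 the family is unchanged; done.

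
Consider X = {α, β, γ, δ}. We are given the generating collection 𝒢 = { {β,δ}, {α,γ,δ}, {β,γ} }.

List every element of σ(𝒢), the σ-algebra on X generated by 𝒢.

Seed the family with 𝒢 together with ∅ and X: { {}, {β,γ}, {β,δ}, {α,γ,δ}, X }.
Pass 1 (4 new):
  {β}  = {α,γ,δ}ᶜ
  {α,γ}  = {β,δ}ᶜ
  {α,δ}  = {β,γ}ᶜ
  {β,γ,δ}  = {β,γ} ∪ {β,δ}
  (now 9)
Pass 2. New:
  {α}  = {β,γ,δ}ᶜ
  {α,β,γ}  = {β} ∪ {α,γ}
  {α,β,δ}  = {β} ∪ {α,δ}
  (now 12)
Pass 3 adds 3:
  {γ}  = {α,β,δ}ᶜ
  {δ}  = {α,β,γ}ᶜ
  {α,β}  = {β} ∪ {α}
  (now 15)
Pass 4. New:
  {γ,δ}  = {α,β}ᶜ
  (now 16)
Pass 5: no new sets; the family is a σ-algebra.

Hence σ(𝒢) has 16 members: { {}, {α}, {β}, {γ}, {δ}, {α,β}, {α,γ}, {α,δ}, {β,γ}, {β,δ}, {γ,δ}, {α,β,γ}, {α,β,δ}, {α,γ,δ}, {β,γ,δ}, X }.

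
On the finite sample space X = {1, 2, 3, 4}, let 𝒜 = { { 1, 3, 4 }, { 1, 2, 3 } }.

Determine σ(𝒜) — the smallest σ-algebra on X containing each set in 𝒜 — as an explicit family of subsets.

Begin from { {}, { 1, 2, 3 }, { 1, 3, 4 }, X } (that is, 𝒜 plus ∅ and X).
Iteration 1 adds 2:
  { 2 }  = complement { 1, 3, 4 }
  { 4 }  = complement { 1, 2, 3 }
  — 6 sets.
Iteration 2 adds 1:
  { 2, 4 }  = { 4 } ∪ { 2 }
  — 7 sets.
Iteration 3 adds 1:
  { 1, 3 }  = complement { 2, 4 }
  — 8 sets.
Iteration 4: closed — nothing new.

σ(𝒜) = { {}, { 2 }, { 4 }, { 1, 3 }, { 2, 4 }, { 1, 2, 3 }, { 1, 3, 4 }, X }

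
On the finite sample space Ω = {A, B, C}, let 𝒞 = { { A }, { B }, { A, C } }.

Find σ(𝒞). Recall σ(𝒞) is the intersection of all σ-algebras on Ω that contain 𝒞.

Start: 𝒞 ∪ {∅, Ω} = { ∅, { A }, { B }, { A, C }, Ω }.
Pass 1: 2 new —
  { A, B }  = { B } ∪ { A }
  { B, C }  = ᶜ of { A }
Pass 2 adds 1:
  { C }  = ᶜ of { A, B }
After Pass 3 the family is unchanged; done.

σ(𝒞) = { ∅, { A }, { B }, { C }, { A, B }, { A, C }, { B, C }, Ω }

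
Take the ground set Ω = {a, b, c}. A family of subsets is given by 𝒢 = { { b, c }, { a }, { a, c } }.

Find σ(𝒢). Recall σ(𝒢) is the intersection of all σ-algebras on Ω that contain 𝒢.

Answer: σ(𝒢) = { {  }, { a }, { b }, { c }, { a, b }, { a, c }, { b, c }, Ω }

Derivation:
Take S₀ = 𝒢 ∪ {∅, Ω} = { {  }, { a }, { a, c }, { b, c }, Ω }.
Round 1: +1 →
  { b }  = { a, c }ᶜ
Round 2: +1 →
  { a, b }  = { b } ∪ { a }
Round 3: 1 new —
  { c }  = { a, b }ᶜ
Round 4: no new sets; the family is a σ-algebra.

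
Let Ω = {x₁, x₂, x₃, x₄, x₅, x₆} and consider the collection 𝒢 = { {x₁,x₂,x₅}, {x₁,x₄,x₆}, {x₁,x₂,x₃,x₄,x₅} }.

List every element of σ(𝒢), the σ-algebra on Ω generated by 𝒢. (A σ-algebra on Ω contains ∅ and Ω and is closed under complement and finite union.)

Initial family (5 sets): { {}, {x₁,x₂,x₅}, {x₁,x₄,x₆}, {x₁,x₂,x₃,x₄,x₅}, Ω }.
Pass 1 (4 new):
  {x₆}  = {x₁,x₂,x₃,x₄,x₅}ᶜ
  {x₂,x₃,x₅}  = {x₁,x₄,x₆}ᶜ
  {x₃,x₄,x₆}  = {x₁,x₂,x₅}ᶜ
  {x₁,x₂,x₄,x₅,x₆}  = {x₁,x₂,x₅} ∪ {x₁,x₄,x₆}
  |family| = 9
Pass 2: +6 →
  {x₃}  = {x₁,x₂,x₄,x₅,x₆}ᶜ
  {x₁,x₂,x₃,x₅}  = {x₁,x₂,x₅} ∪ {x₂,x₃,x₅}
  {x₁,x₂,x₅,x₆}  = {x₆} ∪ {x₁,x₂,x₅}
  {x₁,x₃,x₄,x₆}  = {x₁,x₄,x₆} ∪ {x₃,x₄,x₆}
  {x₂,x₃,x₅,x₆}  = {x₆} ∪ {x₂,x₃,x₅}
  {x₂,x₃,x₄,x₅,x₆}  = {x₂,x₃,x₅} ∪ {x₃,x₄,x₆}
  |family| = 15
Pass 3: +7 →
  {x₁}  = {x₂,x₃,x₄,x₅,x₆}ᶜ
  {x₁,x₄}  = {x₂,x₃,x₅,x₆}ᶜ
  {x₂,x₅}  = {x₁,x₃,x₄,x₆}ᶜ
  {x₃,x₄}  = {x₁,x₂,x₅,x₆}ᶜ
  {x₃,x₆}  = {x₃} ∪ {x₆}
  {x₄,x₆}  = {x₁,x₂,x₃,x₅}ᶜ
  {x₁,x₂,x₃,x₅,x₆}  = {x₃} ∪ {x₁,x₂,x₅,x₆}
  |family| = 22
Pass 4. New:
  {x₄}  = {x₁,x₂,x₃,x₅,x₆}ᶜ
  {x₁,x₃}  = {x₃} ∪ {x₁}
  {x₁,x₆}  = {x₆} ∪ {x₁}
  {x₁,x₃,x₄}  = {x₃,x₄} ∪ {x₁,x₄}
  {x₁,x₃,x₆}  = {x₃,x₆} ∪ {x₁}
  {x₂,x₅,x₆}  = {x₂,x₅} ∪ {x₆}
  {x₁,x₂,x₄,x₅}  = {x₃,x₆}ᶜ
  {x₂,x₃,x₄,x₅}  = {x₂,x₅} ∪ {x₃,x₄}
  {x₂,x₄,x₅,x₆}  = {x₂,x₅} ∪ {x₄,x₆}
  |family| = 31
Pass 5 adds 1:
  {x₂,x₄,x₅}  = {x₁,x₃,x₆}ᶜ
  |family| = 32
After Pass 6 the family is unchanged; done.

Hence σ(𝒢) has 32 members: { {}, {x₁}, {x₃}, {x₄}, {x₆}, {x₁,x₃}, {x₁,x₄}, {x₁,x₆}, {x₂,x₅}, {x₃,x₄}, {x₃,x₆}, {x₄,x₆}, {x₁,x₂,x₅}, {x₁,x₃,x₄}, {x₁,x₃,x₆}, {x₁,x₄,x₆}, {x₂,x₃,x₅}, {x₂,x₄,x₅}, {x₂,x₅,x₆}, {x₃,x₄,x₆}, {x₁,x₂,x₃,x₅}, {x₁,x₂,x₄,x₅}, {x₁,x₂,x₅,x₆}, {x₁,x₃,x₄,x₆}, {x₂,x₃,x₄,x₅}, {x₂,x₃,x₅,x₆}, {x₂,x₄,x₅,x₆}, {x₁,x₂,x₃,x₄,x₅}, {x₁,x₂,x₃,x₅,x₆}, {x₁,x₂,x₄,x₅,x₆}, {x₂,x₃,x₄,x₅,x₆}, Ω }.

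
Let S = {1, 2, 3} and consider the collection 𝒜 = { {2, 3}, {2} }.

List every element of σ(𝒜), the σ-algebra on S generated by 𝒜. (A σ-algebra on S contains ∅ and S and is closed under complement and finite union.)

Start: 𝒜 ∪ {∅, S} = { {}, {2}, {2, 3}, S }.
Round 1: 2 new —
  {1}  = complement {2, 3}
  {1, 3}  = complement {2}
  (now 6)
Round 2: +1 →
  {1, 2}  = {2} ∪ {1}
  (now 7)
Round 3: 1 new —
  {3}  = complement {1, 2}
  (now 8)
Round 4: no new sets; the family is a σ-algebra.

Hence σ(𝒜) has 8 members: { {}, {1}, {2}, {3}, {1, 2}, {1, 3}, {2, 3}, S }.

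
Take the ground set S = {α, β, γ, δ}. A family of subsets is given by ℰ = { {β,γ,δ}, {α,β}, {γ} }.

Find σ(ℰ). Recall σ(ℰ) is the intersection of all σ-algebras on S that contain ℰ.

σ(ℰ) (16 sets): { ∅, {α}, {β}, {γ}, {δ}, {α,β}, {α,γ}, {α,δ}, {β,γ}, {β,δ}, {γ,δ}, {α,β,γ}, {α,β,δ}, {α,γ,δ}, {β,γ,δ}, S }

Trace:
Take S₀ = ℰ ∪ {∅, S} = { ∅, {γ}, {α,β}, {β,γ,δ}, S }.
Pass 1 adds 4:
  {α}  = complement {β,γ,δ}
  {γ,δ}  = complement {α,β}
  {α,β,γ}  = {γ} ∪ {α,β}
  {α,β,δ}  = complement {γ}
  [9 total]
Pass 2 adds 3:
  {δ}  = complement {α,β,γ}
  {α,γ}  = {γ} ∪ {α}
  {α,γ,δ}  = {γ,δ} ∪ {α}
  [12 total]
Pass 3: 3 new —
  {β}  = complement {α,γ,δ}
  {α,δ}  = {δ} ∪ {α}
  {β,δ}  = complement {α,γ}
  [15 total]
Pass 4 (1 new):
  {β,γ}  = complement {α,δ}
  [16 total]
Pass 5: stable.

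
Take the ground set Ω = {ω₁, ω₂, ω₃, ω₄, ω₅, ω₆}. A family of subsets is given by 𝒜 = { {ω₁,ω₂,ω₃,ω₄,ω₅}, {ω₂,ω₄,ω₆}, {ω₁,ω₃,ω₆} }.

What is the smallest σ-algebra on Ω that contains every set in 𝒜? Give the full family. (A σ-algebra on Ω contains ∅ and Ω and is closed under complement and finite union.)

Begin from { {}, {ω₁,ω₃,ω₆}, {ω₂,ω₄,ω₆}, {ω₁,ω₂,ω₃,ω₄,ω₅}, Ω } (that is, 𝒜 plus ∅ and Ω).
Round 1. New:
  {ω₆}  = {ω₁,ω₂,ω₃,ω₄,ω₅}ᶜ
  {ω₁,ω₃,ω₅}  = {ω₂,ω₄,ω₆}ᶜ
  {ω₂,ω₄,ω₅}  = {ω₁,ω₃,ω₆}ᶜ
  {ω₁,ω₂,ω₃,ω₄,ω₆}  = {ω₂,ω₄,ω₆} ∪ {ω₁,ω₃,ω₆}
Round 2: +3 →
  {ω₅}  = {ω₁,ω₂,ω₃,ω₄,ω₆}ᶜ
  {ω₁,ω₃,ω₅,ω₆}  = {ω₁,ω₃,ω₆} ∪ {ω₁,ω₃,ω₅}
  {ω₂,ω₄,ω₅,ω₆}  = {ω₂,ω₄,ω₆} ∪ {ω₂,ω₄,ω₅}
Round 3 (3 new):
  {ω₁,ω₃}  = {ω₂,ω₄,ω₅,ω₆}ᶜ
  {ω₂,ω₄}  = {ω₁,ω₃,ω₅,ω₆}ᶜ
  {ω₅,ω₆}  = {ω₆} ∪ {ω₅}
Round 4: +1 →
  {ω₁,ω₂,ω₃,ω₄}  = {ω₅,ω₆}ᶜ
Round 5 adds nothing — fixpoint reached.

σ(𝒜) = { {}, {ω₅}, {ω₆}, {ω₁,ω₃}, {ω₂,ω₄}, {ω₅,ω₆}, {ω₁,ω₃,ω₅}, {ω₁,ω₃,ω₆}, {ω₂,ω₄,ω₅}, {ω₂,ω₄,ω₆}, {ω₁,ω₂,ω₃,ω₄}, {ω₁,ω₃,ω₅,ω₆}, {ω₂,ω₄,ω₅,ω₆}, {ω₁,ω₂,ω₃,ω₄,ω₅}, {ω₁,ω₂,ω₃,ω₄,ω₆}, Ω }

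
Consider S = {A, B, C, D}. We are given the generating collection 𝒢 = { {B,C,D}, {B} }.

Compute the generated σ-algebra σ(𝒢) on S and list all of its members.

σ(𝒢) = { {}, {A}, {B}, {A,B}, {C,D}, {A,C,D}, {B,C,D}, S }

Derivation:
Seed the family with 𝒢 together with ∅ and S: { {}, {B}, {B,C,D}, S }.
Round 1: +2 →
  {A}  = S∖{B,C,D}
  {A,C,D}  = S∖{B}
  (now 6)
Round 2 adds 1:
  {A,B}  = {B} ∪ {A}
  (now 7)
Round 3 adds 1:
  {C,D}  = S∖{A,B}
  (now 8)
Round 4: closed — nothing new.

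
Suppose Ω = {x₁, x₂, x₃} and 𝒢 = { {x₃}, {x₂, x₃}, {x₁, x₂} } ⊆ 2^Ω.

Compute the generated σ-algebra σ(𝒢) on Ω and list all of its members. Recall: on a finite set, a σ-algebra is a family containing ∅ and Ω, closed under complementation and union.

|σ(𝒢)| = 8.  σ(𝒢) = { ∅, {x₁}, {x₂}, {x₃}, {x₁, x₂}, {x₁, x₃}, {x₂, x₃}, Ω }

Working:
Take S₀ = 𝒢 ∪ {∅, Ω} = { ∅, {x₃}, {x₁, x₂}, {x₂, x₃}, Ω }.
Pass 1 adds 1:
  {x₁}  = {x₂, x₃}ᶜ
Pass 2 adds 1:
  {x₁, x₃}  = {x₃} ∪ {x₁}
Pass 3: 1 new —
  {x₂}  = {x₁, x₃}ᶜ
Pass 4: no new sets; the family is a σ-algebra.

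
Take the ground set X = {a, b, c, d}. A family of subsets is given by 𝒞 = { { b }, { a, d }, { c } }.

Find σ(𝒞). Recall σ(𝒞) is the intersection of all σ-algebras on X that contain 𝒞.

σ(𝒞) = { ∅, { b }, { c }, { a, d }, { b, c }, { a, b, d }, { a, c, d }, X }

Derivation:
Begin from { ∅, { b }, { c }, { a, d }, X } (that is, 𝒞 plus ∅ and X).
Iteration 1 (3 new):
  { b, c }  = { a, d }ᶜ
  { a, b, d }  = { c }ᶜ
  { a, c, d }  = { b }ᶜ
  |family| = 8
Iteration 2: stable.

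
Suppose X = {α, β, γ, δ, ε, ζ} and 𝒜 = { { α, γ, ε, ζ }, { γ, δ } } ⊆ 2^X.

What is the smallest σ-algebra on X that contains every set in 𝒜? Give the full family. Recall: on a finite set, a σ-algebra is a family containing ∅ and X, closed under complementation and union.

Answer: σ(𝒜) = { {}, { β }, { γ }, { δ }, { β, γ }, { β, δ }, { γ, δ }, { α, ε, ζ }, { β, γ, δ }, { α, β, ε, ζ }, { α, γ, ε, ζ }, { α, δ, ε, ζ }, { α, β, γ, ε, ζ }, { α, β, δ, ε, ζ }, { α, γ, δ, ε, ζ }, X }

Working:
Start: 𝒜 ∪ {∅, X} = { {}, { γ, δ }, { α, γ, ε, ζ }, X }.
Step 1 adds 3:
  { β, δ }  = X∖{ α, γ, ε, ζ }
  { α, β, ε, ζ }  = X∖{ γ, δ }
  { α, γ, δ, ε, ζ }  = { γ, δ } ∪ { α, γ, ε, ζ }
Step 2. New:
  { β }  = X∖{ α, γ, δ, ε, ζ }
  { β, γ, δ }  = { γ, δ } ∪ { β, δ }
  { α, β, γ, ε, ζ }  = { α, γ, ε, ζ } ∪ { α, β, ε, ζ }
  { α, β, δ, ε, ζ }  = { β, δ } ∪ { α, β, ε, ζ }
Step 3: 3 new —
  { γ }  = X∖{ α, β, δ, ε, ζ }
  { δ }  = X∖{ α, β, γ, ε, ζ }
  { α, ε, ζ }  = X∖{ β, γ, δ }
Step 4 adds 2:
  { β, γ }  = { γ } ∪ { β }
  { α, δ, ε, ζ }  = { α, ε, ζ } ∪ { δ }
Step 5: already closed under ᶜ and ∪.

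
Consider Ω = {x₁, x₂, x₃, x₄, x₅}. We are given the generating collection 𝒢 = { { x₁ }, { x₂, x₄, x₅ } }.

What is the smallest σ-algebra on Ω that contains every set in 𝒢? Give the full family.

σ(𝒢) = { {  }, { x₁ }, { x₃ }, { x₁, x₃ }, { x₂, x₄, x₅ }, { x₁, x₂, x₄, x₅ }, { x₂, x₃, x₄, x₅ }, Ω }

Trace:
Seed the family with 𝒢 together with ∅ and Ω: { {  }, { x₁ }, { x₂, x₄, x₅ }, Ω }.
Pass 1: +3 →
  { x₁, x₃ }  = ᶜ of { x₂, x₄, x₅ }
  { x₁, x₂, x₄, x₅ }  = { x₁ } ∪ { x₂, x₄, x₅ }
  { x₂, x₃, x₄, x₅ }  = ᶜ of { x₁ }
  — 7 sets.
Pass 2 (1 new):
  { x₃ }  = ᶜ of { x₁, x₂, x₄, x₅ }
  — 8 sets.
Pass 3: stable.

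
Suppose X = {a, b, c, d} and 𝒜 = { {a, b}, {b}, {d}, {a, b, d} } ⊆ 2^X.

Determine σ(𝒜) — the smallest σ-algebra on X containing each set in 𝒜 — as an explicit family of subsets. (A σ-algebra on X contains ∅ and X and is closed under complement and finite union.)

Initial family (6 sets): { {}, {b}, {d}, {a, b}, {a, b, d}, X }.
Pass 1: +5 →
  {c}  = X∖{a, b, d}
  {b, d}  = {d} ∪ {b}
  {c, d}  = X∖{a, b}
  {a, b, c}  = X∖{d}
  {a, c, d}  = X∖{b}
  — 11 sets.
Pass 2 (3 new):
  {a, c}  = X∖{b, d}
  {b, c}  = {b} ∪ {c}
  {b, c, d}  = {c, d} ∪ {b}
  — 14 sets.
Pass 3: 2 new —
  {a}  = X∖{b, c, d}
  {a, d}  = X∖{b, c}
  — 16 sets.
After Pass 4 the family is unchanged; done.

Therefore σ(𝒜) = { {}, {a}, {b}, {c}, {d}, {a, b}, {a, c}, {a, d}, {b, c}, {b, d}, {c, d}, {a, b, c}, {a, b, d}, {a, c, d}, {b, c, d}, X } (|σ(𝒜)| = 16).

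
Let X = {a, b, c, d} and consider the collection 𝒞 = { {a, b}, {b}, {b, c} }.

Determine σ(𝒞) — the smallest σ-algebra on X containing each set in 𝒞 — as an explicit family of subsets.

Take S₀ = 𝒞 ∪ {∅, X} = { {}, {b}, {a, b}, {b, c}, X }.
Pass 1: 4 new —
  {a, d}  = X∖{b, c}
  {c, d}  = X∖{a, b}
  {a, b, c}  = {b, c} ∪ {a, b}
  {a, c, d}  = X∖{b}
  |family| = 9
Pass 2 (3 new):
  {d}  = X∖{a, b, c}
  {a, b, d}  = {a, b} ∪ {a, d}
  {b, c, d}  = {c, d} ∪ {b}
  |family| = 12
Pass 3 adds 3:
  {a}  = X∖{b, c, d}
  {c}  = X∖{a, b, d}
  {b, d}  = {d} ∪ {b}
  |family| = 15
Pass 4: +1 →
  {a, c}  = X∖{b, d}
  |family| = 16
Pass 5: closed — nothing new.

Therefore σ(𝒞) = { {}, {a}, {b}, {c}, {d}, {a, b}, {a, c}, {a, d}, {b, c}, {b, d}, {c, d}, {a, b, c}, {a, b, d}, {a, c, d}, {b, c, d}, X } (|σ(𝒞)| = 16).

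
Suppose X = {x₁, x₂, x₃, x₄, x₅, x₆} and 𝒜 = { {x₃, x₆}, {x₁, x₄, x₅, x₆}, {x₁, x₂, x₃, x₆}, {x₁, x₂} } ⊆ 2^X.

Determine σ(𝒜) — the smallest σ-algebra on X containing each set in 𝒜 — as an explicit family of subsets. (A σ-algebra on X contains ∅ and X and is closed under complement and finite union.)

Initial family (6 sets): { ∅, {x₁, x₂}, {x₃, x₆}, {x₁, x₂, x₃, x₆}, {x₁, x₄, x₅, x₆}, X }.
Pass 1 adds 6:
  {x₂, x₃}  = {x₁, x₄, x₅, x₆}ᶜ
  {x₄, x₅}  = {x₁, x₂, x₃, x₆}ᶜ
  {x₁, x₂, x₄, x₅}  = {x₃, x₆}ᶜ
  {x₃, x₄, x₅, x₆}  = {x₁, x₂}ᶜ
  {x₁, x₂, x₄, x₅, x₆}  = {x₁, x₂} ∪ {x₁, x₄, x₅, x₆}
  {x₁, x₃, x₄, x₅, x₆}  = {x₃, x₆} ∪ {x₁, x₄, x₅, x₆}
  — 12 sets.
Pass 2. New:
  {x₂}  = {x₁, x₃, x₄, x₅, x₆}ᶜ
  {x₃}  = {x₁, x₂, x₄, x₅, x₆}ᶜ
  {x₁, x₂, x₃}  = {x₁, x₂} ∪ {x₂, x₃}
  {x₂, x₃, x₆}  = {x₂, x₃} ∪ {x₃, x₆}
  {x₂, x₃, x₄, x₅}  = {x₄, x₅} ∪ {x₂, x₃}
  {x₁, x₂, x₃, x₄, x₅}  = {x₁, x₂, x₄, x₅} ∪ {x₂, x₃}
  {x₂, x₃, x₄, x₅, x₆}  = {x₃, x₄, x₅, x₆} ∪ {x₂, x₃}
  — 19 sets.
Pass 3 adds 7:
  {x₁}  = {x₂, x₃, x₄, x₅, x₆}ᶜ
  {x₆}  = {x₁, x₂, x₃, x₄, x₅}ᶜ
  {x₁, x₆}  = {x₂, x₃, x₄, x₅}ᶜ
  {x₁, x₄, x₅}  = {x₂, x₃, x₆}ᶜ
  {x₂, x₄, x₅}  = {x₂} ∪ {x₄, x₅}
  {x₃, x₄, x₅}  = {x₄, x₅} ∪ {x₃}
  {x₄, x₅, x₆}  = {x₁, x₂, x₃}ᶜ
  — 26 sets.
Pass 4. New:
  {x₁, x₃}  = {x₃} ∪ {x₁}
  {x₂, x₆}  = {x₂} ∪ {x₆}
  {x₁, x₂, x₆}  = {x₃, x₄, x₅}ᶜ
  {x₁, x₃, x₆}  = {x₂, x₄, x₅}ᶜ
  {x₁, x₃, x₄, x₅}  = {x₁, x₄, x₅} ∪ {x₃, x₄, x₅}
  {x₂, x₄, x₅, x₆}  = {x₂} ∪ {x₄, x₅, x₆}
  — 32 sets.
After Pass 5 the family is unchanged; done.

Hence σ(𝒜) has 32 members: { ∅, {x₁}, {x₂}, {x₃}, {x₆}, {x₁, x₂}, {x₁, x₃}, {x₁, x₆}, {x₂, x₃}, {x₂, x₆}, {x₃, x₆}, {x₄, x₅}, {x₁, x₂, x₃}, {x₁, x₂, x₆}, {x₁, x₃, x₆}, {x₁, x₄, x₅}, {x₂, x₃, x₆}, {x₂, x₄, x₅}, {x₃, x₄, x₅}, {x₄, x₅, x₆}, {x₁, x₂, x₃, x₆}, {x₁, x₂, x₄, x₅}, {x₁, x₃, x₄, x₅}, {x₁, x₄, x₅, x₆}, {x₂, x₃, x₄, x₅}, {x₂, x₄, x₅, x₆}, {x₃, x₄, x₅, x₆}, {x₁, x₂, x₃, x₄, x₅}, {x₁, x₂, x₄, x₅, x₆}, {x₁, x₃, x₄, x₅, x₆}, {x₂, x₃, x₄, x₅, x₆}, X }.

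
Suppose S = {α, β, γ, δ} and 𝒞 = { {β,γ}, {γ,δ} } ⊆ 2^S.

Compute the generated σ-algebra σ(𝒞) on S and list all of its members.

Take S₀ = 𝒞 ∪ {∅, S} = { {}, {β,γ}, {γ,δ}, S }.
Round 1 adds 3:
  {α,β}  = complement {γ,δ}
  {α,δ}  = complement {β,γ}
  {β,γ,δ}  = {γ,δ} ∪ {β,γ}
  [7 total]
Round 2: +4 →
  {α}  = complement {β,γ,δ}
  {α,β,γ}  = {β,γ} ∪ {α,β}
  {α,β,δ}  = {α,δ} ∪ {α,β}
  {α,γ,δ}  = {γ,δ} ∪ {α,δ}
  [11 total]
Round 3. New:
  {β}  = complement {α,γ,δ}
  {γ}  = complement {α,β,δ}
  {δ}  = complement {α,β,γ}
  [14 total]
Round 4 (2 new):
  {α,γ}  = {γ} ∪ {α}
  {β,δ}  = {δ} ∪ {β}
  [16 total]
Round 5: no new sets; the family is a σ-algebra.

σ(𝒞) = { {}, {α}, {β}, {γ}, {δ}, {α,β}, {α,γ}, {α,δ}, {β,γ}, {β,δ}, {γ,δ}, {α,β,γ}, {α,β,δ}, {α,γ,δ}, {β,γ,δ}, S }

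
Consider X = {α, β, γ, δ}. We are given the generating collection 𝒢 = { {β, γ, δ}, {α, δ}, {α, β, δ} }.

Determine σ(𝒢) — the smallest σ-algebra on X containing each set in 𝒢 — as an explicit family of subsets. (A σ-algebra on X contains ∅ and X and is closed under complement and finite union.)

Begin from { {}, {α, δ}, {α, β, δ}, {β, γ, δ}, X } (that is, 𝒢 plus ∅ and X).
Round 1 adds 3:
  {α}  = {β, γ, δ}ᶜ
  {γ}  = {α, β, δ}ᶜ
  {β, γ}  = {α, δ}ᶜ
Round 2: +3 →
  {α, γ}  = {γ} ∪ {α}
  {α, β, γ}  = {β, γ} ∪ {α}
  {α, γ, δ}  = {γ} ∪ {α, δ}
Round 3: 3 new —
  {β}  = {α, γ, δ}ᶜ
  {δ}  = {α, β, γ}ᶜ
  {β, δ}  = {α, γ}ᶜ
Round 4. New:
  {α, β}  = {β} ∪ {α}
  {γ, δ}  = {γ} ∪ {δ}
Round 5 adds nothing — fixpoint reached.

σ(𝒢) = { {}, {α}, {β}, {γ}, {δ}, {α, β}, {α, γ}, {α, δ}, {β, γ}, {β, δ}, {γ, δ}, {α, β, γ}, {α, β, δ}, {α, γ, δ}, {β, γ, δ}, X }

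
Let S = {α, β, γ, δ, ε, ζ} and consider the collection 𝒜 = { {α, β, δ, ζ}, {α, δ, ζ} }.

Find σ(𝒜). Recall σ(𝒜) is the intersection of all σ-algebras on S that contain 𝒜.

Start: 𝒜 ∪ {∅, S} = { ∅, {α, δ, ζ}, {α, β, δ, ζ}, S }.
Iteration 1: 2 new —
  {γ, ε}  = ᶜ of {α, β, δ, ζ}
  {β, γ, ε}  = ᶜ of {α, δ, ζ}
  (now 6)
Iteration 2 adds 1:
  {α, γ, δ, ε, ζ}  = {γ, ε} ∪ {α, δ, ζ}
  (now 7)
Iteration 3. New:
  {β}  = ᶜ of {α, γ, δ, ε, ζ}
  (now 8)
Iteration 4: no new sets; the family is a σ-algebra.

σ(𝒜) = { ∅, {β}, {γ, ε}, {α, δ, ζ}, {β, γ, ε}, {α, β, δ, ζ}, {α, γ, δ, ε, ζ}, S }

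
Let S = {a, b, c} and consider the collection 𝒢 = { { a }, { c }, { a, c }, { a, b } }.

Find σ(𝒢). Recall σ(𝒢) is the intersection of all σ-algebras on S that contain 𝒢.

Take S₀ = 𝒢 ∪ {∅, S} = { ∅, { a }, { c }, { a, b }, { a, c }, S }.
Iteration 1 (2 new):
  { b }  = ᶜ of { a, c }
  { b, c }  = ᶜ of { a }
  — 8 sets.
After Iteration 2 the family is unchanged; done.

Therefore σ(𝒢) = { ∅, { a }, { b }, { c }, { a, b }, { a, c }, { b, c }, S } (|σ(𝒢)| = 8).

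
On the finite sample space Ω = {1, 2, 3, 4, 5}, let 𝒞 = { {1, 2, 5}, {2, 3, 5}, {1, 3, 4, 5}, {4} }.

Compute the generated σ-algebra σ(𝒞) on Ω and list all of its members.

Take S₀ = 𝒞 ∪ {∅, Ω} = { {}, {4}, {1, 2, 5}, {2, 3, 5}, {1, 3, 4, 5}, Ω }.
Iteration 1. New:
  {2}  = Ω∖{1, 3, 4, 5}
  {1, 4}  = Ω∖{2, 3, 5}
  {3, 4}  = Ω∖{1, 2, 5}
  {1, 2, 3, 5}  = Ω∖{4}
  {1, 2, 4, 5}  = {1, 2, 5} ∪ {4}
  {2, 3, 4, 5}  = {2, 3, 5} ∪ {4}
  [12 total]
Iteration 2: +6 →
  {1}  = Ω∖{2, 3, 4, 5}
  {3}  = Ω∖{1, 2, 4, 5}
  {2, 4}  = {2} ∪ {4}
  {1, 2, 4}  = {2} ∪ {1, 4}
  {1, 3, 4}  = {3, 4} ∪ {1, 4}
  {2, 3, 4}  = {3, 4} ∪ {2}
  [18 total]
Iteration 3: 8 new —
  {1, 2}  = {2} ∪ {1}
  {1, 3}  = {3} ∪ {1}
  {1, 5}  = Ω∖{2, 3, 4}
  {2, 3}  = {3} ∪ {2}
  {2, 5}  = Ω∖{1, 3, 4}
  {3, 5}  = Ω∖{1, 2, 4}
  {1, 3, 5}  = Ω∖{2, 4}
  {1, 2, 3, 4}  = {3} ∪ {1, 2, 4}
  [26 total]
Iteration 4. New:
  {5}  = Ω∖{1, 2, 3, 4}
  {1, 2, 3}  = {1, 2} ∪ {3}
  {1, 4, 5}  = Ω∖{2, 3}
  {2, 4, 5}  = Ω∖{1, 3}
  {3, 4, 5}  = Ω∖{1, 2}
  [31 total]
Iteration 5 adds 1:
  {4, 5}  = Ω∖{1, 2, 3}
  [32 total]
Iteration 6: no new sets; the family is a σ-algebra.

Hence σ(𝒞) has 32 members: { {}, {1}, {2}, {3}, {4}, {5}, {1, 2}, {1, 3}, {1, 4}, {1, 5}, {2, 3}, {2, 4}, {2, 5}, {3, 4}, {3, 5}, {4, 5}, {1, 2, 3}, {1, 2, 4}, {1, 2, 5}, {1, 3, 4}, {1, 3, 5}, {1, 4, 5}, {2, 3, 4}, {2, 3, 5}, {2, 4, 5}, {3, 4, 5}, {1, 2, 3, 4}, {1, 2, 3, 5}, {1, 2, 4, 5}, {1, 3, 4, 5}, {2, 3, 4, 5}, Ω }.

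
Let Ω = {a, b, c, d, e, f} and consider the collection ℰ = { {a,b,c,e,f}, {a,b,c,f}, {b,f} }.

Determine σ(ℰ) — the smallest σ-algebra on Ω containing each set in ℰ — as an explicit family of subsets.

Start: ℰ ∪ {∅, Ω} = { {}, {b,f}, {a,b,c,f}, {a,b,c,e,f}, Ω }.
Iteration 1: +3 →
  {d}  = ᶜ of {a,b,c,e,f}
  {d,e}  = ᶜ of {a,b,c,f}
  {a,c,d,e}  = ᶜ of {b,f}
  (now 8)
Iteration 2: 3 new —
  {b,d,f}  = {d} ∪ {b,f}
  {b,d,e,f}  = {d,e} ∪ {b,f}
  {a,b,c,d,f}  = {d} ∪ {a,b,c,f}
  (now 11)
Iteration 3: 3 new —
  {e}  = ᶜ of {a,b,c,d,f}
  {a,c}  = ᶜ of {b,d,e,f}
  {a,c,e}  = ᶜ of {b,d,f}
  (now 14)
Iteration 4: 2 new —
  {a,c,d}  = {a,c} ∪ {d}
  {b,e,f}  = {b,f} ∪ {e}
  (now 16)
Iteration 5 adds nothing — fixpoint reached.

|σ(ℰ)| = 16.  σ(ℰ) = { {}, {d}, {e}, {a,c}, {b,f}, {d,e}, {a,c,d}, {a,c,e}, {b,d,f}, {b,e,f}, {a,b,c,f}, {a,c,d,e}, {b,d,e,f}, {a,b,c,d,f}, {a,b,c,e,f}, Ω }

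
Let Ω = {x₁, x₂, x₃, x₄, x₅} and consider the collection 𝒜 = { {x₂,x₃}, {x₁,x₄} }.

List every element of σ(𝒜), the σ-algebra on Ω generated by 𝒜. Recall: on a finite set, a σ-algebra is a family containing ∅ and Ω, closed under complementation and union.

Begin from { {}, {x₁,x₄}, {x₂,x₃}, Ω } (that is, 𝒜 plus ∅ and Ω).
Round 1 (3 new):
  {x₁,x₄,x₅}  = complement {x₂,x₃}
  {x₂,x₃,x₅}  = complement {x₁,x₄}
  {x₁,x₂,x₃,x₄}  = {x₂,x₃} ∪ {x₁,x₄}
  |family| = 7
Round 2: +1 →
  {x₅}  = complement {x₁,x₂,x₃,x₄}
  |family| = 8
Round 3: already closed under ᶜ and ∪.

|σ(𝒜)| = 8.  σ(𝒜) = { {}, {x₅}, {x₁,x₄}, {x₂,x₃}, {x₁,x₄,x₅}, {x₂,x₃,x₅}, {x₁,x₂,x₃,x₄}, Ω }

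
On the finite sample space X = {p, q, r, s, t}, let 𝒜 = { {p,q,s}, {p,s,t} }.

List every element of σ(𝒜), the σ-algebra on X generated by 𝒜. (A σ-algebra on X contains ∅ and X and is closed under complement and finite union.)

σ(𝒜) = { ∅, {q}, {r}, {t}, {p,s}, {q,r}, {q,t}, {r,t}, {p,q,s}, {p,r,s}, {p,s,t}, {q,r,t}, {p,q,r,s}, {p,q,s,t}, {p,r,s,t}, X }

Trace:
Begin from { ∅, {p,q,s}, {p,s,t}, X } (that is, 𝒜 plus ∅ and X).
Step 1: +3 →
  {q,r}  = X∖{p,s,t}
  {r,t}  = X∖{p,q,s}
  {p,q,s,t}  = {p,q,s} ∪ {p,s,t}
Step 2 adds 4:
  {r}  = X∖{p,q,s,t}
  {q,r,t}  = {q,r} ∪ {r,t}
  {p,q,r,s}  = {q,r} ∪ {p,q,s}
  {p,r,s,t}  = {p,s,t} ∪ {r,t}
Step 3: 3 new —
  {q}  = X∖{p,r,s,t}
  {t}  = X∖{p,q,r,s}
  {p,s}  = X∖{q,r,t}
Step 4 (2 new):
  {q,t}  = {q} ∪ {t}
  {p,r,s}  = {r} ∪ {p,s}
Step 5: already closed under ᶜ and ∪.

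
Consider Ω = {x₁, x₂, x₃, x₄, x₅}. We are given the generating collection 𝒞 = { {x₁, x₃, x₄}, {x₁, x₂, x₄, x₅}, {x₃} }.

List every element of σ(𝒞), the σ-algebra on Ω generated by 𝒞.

Initial family (5 sets): { {}, {x₃}, {x₁, x₃, x₄}, {x₁, x₂, x₄, x₅}, Ω }.
Pass 1: +1 →
  {x₂, x₅}  = ᶜ of {x₁, x₃, x₄}
  (now 6)
Pass 2: 1 new —
  {x₂, x₃, x₅}  = {x₃} ∪ {x₂, x₅}
  (now 7)
Pass 3. New:
  {x₁, x₄}  = ᶜ of {x₂, x₃, x₅}
  (now 8)
Pass 4: already closed under ᶜ and ∪.

σ(𝒞) = { {}, {x₃}, {x₁, x₄}, {x₂, x₅}, {x₁, x₃, x₄}, {x₂, x₃, x₅}, {x₁, x₂, x₄, x₅}, Ω }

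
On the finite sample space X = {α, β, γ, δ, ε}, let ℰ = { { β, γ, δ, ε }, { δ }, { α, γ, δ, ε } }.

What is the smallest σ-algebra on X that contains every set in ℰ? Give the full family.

Seed the family with ℰ together with ∅ and X: { {  }, { δ }, { α, γ, δ, ε }, { β, γ, δ, ε }, X }.
Step 1 (3 new):
  { α }  = { β, γ, δ, ε }ᶜ
  { β }  = { α, γ, δ, ε }ᶜ
  { α, β, γ, ε }  = { δ }ᶜ
Step 2 adds 3:
  { α, β }  = { β } ∪ { α }
  { α, δ }  = { δ } ∪ { α }
  { β, δ }  = { δ } ∪ { β }
Step 3. New:
  { α, β, δ }  = { α, δ } ∪ { α, β }
  { α, γ, ε }  = { β, δ }ᶜ
  { β, γ, ε }  = { α, δ }ᶜ
  { γ, δ, ε }  = { α, β }ᶜ
Step 4: 1 new —
  { γ, ε }  = { α, β, δ }ᶜ
Step 5: closed — nothing new.

Hence σ(ℰ) has 16 members: { {  }, { α }, { β }, { δ }, { α, β }, { α, δ }, { β, δ }, { γ, ε }, { α, β, δ }, { α, γ, ε }, { β, γ, ε }, { γ, δ, ε }, { α, β, γ, ε }, { α, γ, δ, ε }, { β, γ, δ, ε }, X }.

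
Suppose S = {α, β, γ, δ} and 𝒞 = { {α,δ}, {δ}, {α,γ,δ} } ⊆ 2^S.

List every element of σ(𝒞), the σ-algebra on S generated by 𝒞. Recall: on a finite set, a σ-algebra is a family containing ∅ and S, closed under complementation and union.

Begin from { {}, {δ}, {α,δ}, {α,γ,δ}, S } (that is, 𝒞 plus ∅ and S).
Round 1 adds 3:
  {β}  = {α,γ,δ}ᶜ
  {β,γ}  = {α,δ}ᶜ
  {α,β,γ}  = {δ}ᶜ
  — 8 sets.
Round 2 (3 new):
  {β,δ}  = {δ} ∪ {β}
  {α,β,δ}  = {β} ∪ {α,δ}
  {β,γ,δ}  = {δ} ∪ {β,γ}
  — 11 sets.
Round 3: 3 new —
  {α}  = {β,γ,δ}ᶜ
  {γ}  = {α,β,δ}ᶜ
  {α,γ}  = {β,δ}ᶜ
  — 14 sets.
Round 4 adds 2:
  {α,β}  = {β} ∪ {α}
  {γ,δ}  = {γ} ∪ {δ}
  — 16 sets.
Round 5 adds nothing — fixpoint reached.

Hence σ(𝒞) has 16 members: { {}, {α}, {β}, {γ}, {δ}, {α,β}, {α,γ}, {α,δ}, {β,γ}, {β,δ}, {γ,δ}, {α,β,γ}, {α,β,δ}, {α,γ,δ}, {β,γ,δ}, S }.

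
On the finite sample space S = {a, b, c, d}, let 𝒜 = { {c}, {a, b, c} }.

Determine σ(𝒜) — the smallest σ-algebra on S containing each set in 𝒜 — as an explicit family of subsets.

Answer: σ(𝒜) = { {}, {c}, {d}, {a, b}, {c, d}, {a, b, c}, {a, b, d}, S }

Working:
Start: 𝒜 ∪ {∅, S} = { {}, {c}, {a, b, c}, S }.
Step 1: +2 →
  {d}  = S∖{a, b, c}
  {a, b, d}  = S∖{c}
  |family| = 6
Step 2: +1 →
  {c, d}  = {c} ∪ {d}
  |family| = 7
Step 3 (1 new):
  {a, b}  = S∖{c, d}
  |family| = 8
Step 4: no new sets; the family is a σ-algebra.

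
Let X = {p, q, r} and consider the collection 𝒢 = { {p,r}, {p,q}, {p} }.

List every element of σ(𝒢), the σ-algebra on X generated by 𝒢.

Initial family (5 sets): { ∅, {p}, {p,q}, {p,r}, X }.
Step 1. New:
  {q}  = X∖{p,r}
  {r}  = X∖{p,q}
  {q,r}  = X∖{p}
  |family| = 8
After Step 2 the family is unchanged; done.

σ(𝒢) = { ∅, {p}, {q}, {r}, {p,q}, {p,r}, {q,r}, X }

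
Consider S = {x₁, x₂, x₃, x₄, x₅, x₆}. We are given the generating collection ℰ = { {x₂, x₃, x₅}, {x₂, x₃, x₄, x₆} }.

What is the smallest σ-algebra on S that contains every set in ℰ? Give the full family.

|σ(ℰ)| = 16.  σ(ℰ) = { {}, {x₁}, {x₅}, {x₁, x₅}, {x₂, x₃}, {x₄, x₆}, {x₁, x₂, x₃}, {x₁, x₄, x₆}, {x₂, x₃, x₅}, {x₄, x₅, x₆}, {x₁, x₂, x₃, x₅}, {x₁, x₄, x₅, x₆}, {x₂, x₃, x₄, x₆}, {x₁, x₂, x₃, x₄, x₆}, {x₂, x₃, x₄, x₅, x₆}, S }

Check:
Start: ℰ ∪ {∅, S} = { {}, {x₂, x₃, x₅}, {x₂, x₃, x₄, x₆}, S }.
Pass 1 adds 3:
  {x₁, x₅}  = S∖{x₂, x₃, x₄, x₆}
  {x₁, x₄, x₆}  = S∖{x₂, x₃, x₅}
  {x₂, x₃, x₄, x₅, x₆}  = {x₂, x₃, x₄, x₆} ∪ {x₂, x₃, x₅}
  — 7 sets.
Pass 2: +4 →
  {x₁}  = S∖{x₂, x₃, x₄, x₅, x₆}
  {x₁, x₂, x₃, x₅}  = {x₂, x₃, x₅} ∪ {x₁, x₅}
  {x₁, x₄, x₅, x₆}  = {x₁, x₅} ∪ {x₁, x₄, x₆}
  {x₁, x₂, x₃, x₄, x₆}  = {x₂, x₃, x₄, x₆} ∪ {x₁, x₄, x₆}
  — 11 sets.
Pass 3 (3 new):
  {x₅}  = S∖{x₁, x₂, x₃, x₄, x₆}
  {x₂, x₃}  = S∖{x₁, x₄, x₅, x₆}
  {x₄, x₆}  = S∖{x₁, x₂, x₃, x₅}
  — 14 sets.
Pass 4: +2 →
  {x₁, x₂, x₃}  = {x₂, x₃} ∪ {x₁}
  {x₄, x₅, x₆}  = {x₄, x₆} ∪ {x₅}
  — 16 sets.
Pass 5: stable.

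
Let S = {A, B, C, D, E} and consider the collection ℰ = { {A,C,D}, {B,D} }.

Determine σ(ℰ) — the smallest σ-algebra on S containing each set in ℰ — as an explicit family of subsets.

|σ(ℰ)| = 16.  σ(ℰ) = { {}, {B}, {D}, {E}, {A,C}, {B,D}, {B,E}, {D,E}, {A,B,C}, {A,C,D}, {A,C,E}, {B,D,E}, {A,B,C,D}, {A,B,C,E}, {A,C,D,E}, S }

Trace:
Take S₀ = ℰ ∪ {∅, S} = { {}, {B,D}, {A,C,D}, S }.
Step 1 (3 new):
  {B,E}  = complement {A,C,D}
  {A,C,E}  = complement {B,D}
  {A,B,C,D}  = {B,D} ∪ {A,C,D}
  |family| = 7
Step 2: 4 new —
  {E}  = complement {A,B,C,D}
  {B,D,E}  = {B,E} ∪ {B,D}
  {A,B,C,E}  = {B,E} ∪ {A,C,E}
  {A,C,D,E}  = {A,C,D} ∪ {A,C,E}
  |family| = 11
Step 3 (3 new):
  {B}  = complement {A,C,D,E}
  {D}  = complement {A,B,C,E}
  {A,C}  = complement {B,D,E}
  |family| = 14
Step 4: 2 new —
  {D,E}  = {D} ∪ {E}
  {A,B,C}  = {A,C} ∪ {B}
  |family| = 16
Step 5: no new sets; the family is a σ-algebra.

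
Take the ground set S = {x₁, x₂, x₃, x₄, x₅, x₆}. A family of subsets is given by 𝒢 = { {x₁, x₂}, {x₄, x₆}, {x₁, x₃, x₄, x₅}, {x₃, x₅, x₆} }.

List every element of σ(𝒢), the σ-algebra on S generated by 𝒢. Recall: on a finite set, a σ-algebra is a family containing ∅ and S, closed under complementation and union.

σ(𝒢) (32 sets): { {}, {x₁}, {x₂}, {x₄}, {x₆}, {x₁, x₂}, {x₁, x₄}, {x₁, x₆}, {x₂, x₄}, {x₂, x₆}, {x₃, x₅}, {x₄, x₆}, {x₁, x₂, x₄}, {x₁, x₂, x₆}, {x₁, x₃, x₅}, {x₁, x₄, x₆}, {x₂, x₃, x₅}, {x₂, x₄, x₆}, {x₃, x₄, x₅}, {x₃, x₅, x₆}, {x₁, x₂, x₃, x₅}, {x₁, x₂, x₄, x₆}, {x₁, x₃, x₄, x₅}, {x₁, x₃, x₅, x₆}, {x₂, x₃, x₄, x₅}, {x₂, x₃, x₅, x₆}, {x₃, x₄, x₅, x₆}, {x₁, x₂, x₃, x₄, x₅}, {x₁, x₂, x₃, x₅, x₆}, {x₁, x₃, x₄, x₅, x₆}, {x₂, x₃, x₄, x₅, x₆}, S }

Working:
Start: 𝒢 ∪ {∅, S} = { {}, {x₁, x₂}, {x₄, x₆}, {x₃, x₅, x₆}, {x₁, x₃, x₄, x₅}, S }.
Step 1: +8 →
  {x₂, x₆}  = complement {x₁, x₃, x₄, x₅}
  {x₁, x₂, x₄}  = complement {x₃, x₅, x₆}
  {x₁, x₂, x₃, x₅}  = complement {x₄, x₆}
  {x₁, x₂, x₄, x₆}  = {x₁, x₂} ∪ {x₄, x₆}
  {x₃, x₄, x₅, x₆}  = complement {x₁, x₂}
  {x₁, x₂, x₃, x₄, x₅}  = {x₁, x₃, x₄, x₅} ∪ {x₁, x₂}
  {x₁, x₂, x₃, x₅, x₆}  = {x₁, x₂} ∪ {x₃, x₅, x₆}
  {x₁, x₃, x₄, x₅, x₆}  = {x₁, x₃, x₄, x₅} ∪ {x₃, x₅, x₆}
  [14 total]
Step 2: +8 →
  {x₂}  = complement {x₁, x₃, x₄, x₅, x₆}
  {x₄}  = complement {x₁, x₂, x₃, x₅, x₆}
  {x₆}  = complement {x₁, x₂, x₃, x₄, x₅}
  {x₃, x₅}  = complement {x₁, x₂, x₄, x₆}
  {x₁, x₂, x₆}  = {x₁, x₂} ∪ {x₂, x₆}
  {x₂, x₄, x₆}  = {x₂, x₆} ∪ {x₄, x₆}
  {x₂, x₃, x₅, x₆}  = {x₂, x₆} ∪ {x₃, x₅, x₆}
  {x₂, x₃, x₄, x₅, x₆}  = {x₃, x₄, x₅, x₆} ∪ {x₂, x₆}
  [22 total]
Step 3. New:
  {x₁}  = complement {x₂, x₃, x₄, x₅, x₆}
  {x₁, x₄}  = complement {x₂, x₃, x₅, x₆}
  {x₂, x₄}  = {x₂} ∪ {x₄}
  {x₁, x₃, x₅}  = complement {x₂, x₄, x₆}
  {x₂, x₃, x₅}  = {x₂} ∪ {x₃, x₅}
  {x₃, x₄, x₅}  = complement {x₁, x₂, x₆}
  [28 total]
Step 4 adds 4:
  {x₁, x₆}  = {x₁} ∪ {x₆}
  {x₁, x₄, x₆}  = complement {x₂, x₃, x₅}
  {x₁, x₃, x₅, x₆}  = complement {x₂, x₄}
  {x₂, x₃, x₄, x₅}  = {x₃, x₄, x₅} ∪ {x₂}
  [32 total]
Step 5 adds nothing — fixpoint reached.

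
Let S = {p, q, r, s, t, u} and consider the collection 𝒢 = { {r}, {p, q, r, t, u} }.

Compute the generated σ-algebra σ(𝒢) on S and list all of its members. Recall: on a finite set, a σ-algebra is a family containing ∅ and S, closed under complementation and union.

Start: 𝒢 ∪ {∅, S} = { {}, {r}, {p, q, r, t, u}, S }.
Step 1 adds 2:
  {s}  = ᶜ of {p, q, r, t, u}
  {p, q, s, t, u}  = ᶜ of {r}
  — 6 sets.
Step 2 (1 new):
  {r, s}  = {r} ∪ {s}
  — 7 sets.
Step 3. New:
  {p, q, t, u}  = ᶜ of {r, s}
  — 8 sets.
After Step 4 the family is unchanged; done.

Therefore σ(𝒢) = { {}, {r}, {s}, {r, s}, {p, q, t, u}, {p, q, r, t, u}, {p, q, s, t, u}, S } (|σ(𝒢)| = 8).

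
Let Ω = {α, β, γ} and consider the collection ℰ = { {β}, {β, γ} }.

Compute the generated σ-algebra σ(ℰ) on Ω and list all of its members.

σ(ℰ) = { ∅, {α}, {β}, {γ}, {α, β}, {α, γ}, {β, γ}, Ω }

Check:
Start: ℰ ∪ {∅, Ω} = { ∅, {β}, {β, γ}, Ω }.
Pass 1. New:
  {α}  = Ω∖{β, γ}
  {α, γ}  = Ω∖{β}
  [6 total]
Pass 2: 1 new —
  {α, β}  = {β} ∪ {α}
  [7 total]
Pass 3 (1 new):
  {γ}  = Ω∖{α, β}
  [8 total]
Pass 4: closed — nothing new.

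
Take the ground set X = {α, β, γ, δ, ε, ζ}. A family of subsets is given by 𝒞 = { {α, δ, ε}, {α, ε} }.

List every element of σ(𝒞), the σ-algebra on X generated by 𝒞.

Take S₀ = 𝒞 ∪ {∅, X} = { ∅, {α, ε}, {α, δ, ε}, X }.
Round 1: 2 new —
  {β, γ, ζ}  = complement {α, δ, ε}
  {β, γ, δ, ζ}  = complement {α, ε}
  — 6 sets.
Round 2: 1 new —
  {α, β, γ, ε, ζ}  = {α, ε} ∪ {β, γ, ζ}
  — 7 sets.
Round 3 adds 1:
  {δ}  = complement {α, β, γ, ε, ζ}
  — 8 sets.
After Round 4 the family is unchanged; done.

|σ(𝒞)| = 8.  σ(𝒞) = { ∅, {δ}, {α, ε}, {α, δ, ε}, {β, γ, ζ}, {β, γ, δ, ζ}, {α, β, γ, ε, ζ}, X }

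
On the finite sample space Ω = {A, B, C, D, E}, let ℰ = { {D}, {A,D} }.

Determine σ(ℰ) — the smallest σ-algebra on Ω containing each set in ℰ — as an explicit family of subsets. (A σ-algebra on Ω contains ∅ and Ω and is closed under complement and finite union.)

σ(ℰ) = { ∅, {A}, {D}, {A,D}, {B,C,E}, {A,B,C,E}, {B,C,D,E}, Ω }

Check:
Seed the family with ℰ together with ∅ and Ω: { ∅, {D}, {A,D}, Ω }.
Round 1. New:
  {B,C,E}  = ᶜ of {A,D}
  {A,B,C,E}  = ᶜ of {D}
  [6 total]
Round 2 adds 1:
  {B,C,D,E}  = {B,C,E} ∪ {D}
  [7 total]
Round 3: 1 new —
  {A}  = ᶜ of {B,C,D,E}
  [8 total]
Round 4 adds nothing — fixpoint reached.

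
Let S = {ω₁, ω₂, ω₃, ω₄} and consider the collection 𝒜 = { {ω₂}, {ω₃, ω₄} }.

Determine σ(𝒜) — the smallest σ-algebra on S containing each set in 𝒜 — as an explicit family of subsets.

Take S₀ = 𝒜 ∪ {∅, S} = { {}, {ω₂}, {ω₃, ω₄}, S }.
Iteration 1: 3 new —
  {ω₁, ω₂}  = ᶜ of {ω₃, ω₄}
  {ω₁, ω₃, ω₄}  = ᶜ of {ω₂}
  {ω₂, ω₃, ω₄}  = {ω₂} ∪ {ω₃, ω₄}
Iteration 2. New:
  {ω₁}  = ᶜ of {ω₂, ω₃, ω₄}
After Iteration 3 the family is unchanged; done.

Therefore σ(𝒜) = { {}, {ω₁}, {ω₂}, {ω₁, ω₂}, {ω₃, ω₄}, {ω₁, ω₃, ω₄}, {ω₂, ω₃, ω₄}, S } (|σ(𝒜)| = 8).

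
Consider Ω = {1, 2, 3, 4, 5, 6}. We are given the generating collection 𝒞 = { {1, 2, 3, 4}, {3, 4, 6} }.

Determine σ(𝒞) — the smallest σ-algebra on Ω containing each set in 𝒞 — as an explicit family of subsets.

σ(𝒞) (16 sets): { {}, {5}, {6}, {1, 2}, {3, 4}, {5, 6}, {1, 2, 5}, {1, 2, 6}, {3, 4, 5}, {3, 4, 6}, {1, 2, 3, 4}, {1, 2, 5, 6}, {3, 4, 5, 6}, {1, 2, 3, 4, 5}, {1, 2, 3, 4, 6}, Ω }

Working:
Begin from { {}, {3, 4, 6}, {1, 2, 3, 4}, Ω } (that is, 𝒞 plus ∅ and Ω).
Round 1 adds 3:
  {5, 6}  = {1, 2, 3, 4}ᶜ
  {1, 2, 5}  = {3, 4, 6}ᶜ
  {1, 2, 3, 4, 6}  = {3, 4, 6} ∪ {1, 2, 3, 4}
  |family| = 7
Round 2. New:
  {5}  = {1, 2, 3, 4, 6}ᶜ
  {1, 2, 5, 6}  = {1, 2, 5} ∪ {5, 6}
  {3, 4, 5, 6}  = {5, 6} ∪ {3, 4, 6}
  {1, 2, 3, 4, 5}  = {1, 2, 5} ∪ {1, 2, 3, 4}
  |family| = 11
Round 3: 3 new —
  {6}  = {1, 2, 3, 4, 5}ᶜ
  {1, 2}  = {3, 4, 5, 6}ᶜ
  {3, 4}  = {1, 2, 5, 6}ᶜ
  |family| = 14
Round 4 (2 new):
  {1, 2, 6}  = {1, 2} ∪ {6}
  {3, 4, 5}  = {3, 4} ∪ {5}
  |family| = 16
After Round 5 the family is unchanged; done.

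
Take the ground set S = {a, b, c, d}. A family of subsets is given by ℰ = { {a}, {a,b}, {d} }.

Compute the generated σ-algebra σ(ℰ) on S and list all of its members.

σ(ℰ) = { {}, {a}, {b}, {c}, {d}, {a,b}, {a,c}, {a,d}, {b,c}, {b,d}, {c,d}, {a,b,c}, {a,b,d}, {a,c,d}, {b,c,d}, S }

Working:
Start: ℰ ∪ {∅, S} = { {}, {a}, {d}, {a,b}, S }.
Pass 1: +5 →
  {a,d}  = {d} ∪ {a}
  {c,d}  = complement {a,b}
  {a,b,c}  = complement {d}
  {a,b,d}  = {a,b} ∪ {d}
  {b,c,d}  = complement {a}
Pass 2. New:
  {c}  = complement {a,b,d}
  {b,c}  = complement {a,d}
  {a,c,d}  = {c,d} ∪ {a,d}
Pass 3 adds 2:
  {b}  = complement {a,c,d}
  {a,c}  = {c} ∪ {a}
Pass 4: 1 new —
  {b,d}  = complement {a,c}
Pass 5: no new sets; the family is a σ-algebra.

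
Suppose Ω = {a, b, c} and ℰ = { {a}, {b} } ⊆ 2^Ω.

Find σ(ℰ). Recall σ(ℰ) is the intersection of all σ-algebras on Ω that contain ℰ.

Begin from { ∅, {a}, {b}, Ω } (that is, ℰ plus ∅ and Ω).
Step 1: 3 new —
  {a,b}  = {a} ∪ {b}
  {a,c}  = ᶜ of {b}
  {b,c}  = ᶜ of {a}
Step 2 adds 1:
  {c}  = ᶜ of {a,b}
Step 3: stable.

σ(ℰ) = { ∅, {a}, {b}, {c}, {a,b}, {a,c}, {b,c}, Ω }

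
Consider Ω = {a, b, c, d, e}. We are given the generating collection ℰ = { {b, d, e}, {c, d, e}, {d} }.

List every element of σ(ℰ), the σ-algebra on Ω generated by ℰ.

σ(ℰ) (32 sets): { ∅, {a}, {b}, {c}, {d}, {e}, {a, b}, {a, c}, {a, d}, {a, e}, {b, c}, {b, d}, {b, e}, {c, d}, {c, e}, {d, e}, {a, b, c}, {a, b, d}, {a, b, e}, {a, c, d}, {a, c, e}, {a, d, e}, {b, c, d}, {b, c, e}, {b, d, e}, {c, d, e}, {a, b, c, d}, {a, b, c, e}, {a, b, d, e}, {a, c, d, e}, {b, c, d, e}, Ω }

Working:
Begin from { ∅, {d}, {b, d, e}, {c, d, e}, Ω } (that is, ℰ plus ∅ and Ω).
Iteration 1 adds 4:
  {a, b}  = ᶜ of {c, d, e}
  {a, c}  = ᶜ of {b, d, e}
  {a, b, c, e}  = ᶜ of {d}
  {b, c, d, e}  = {c, d, e} ∪ {b, d, e}
  |family| = 9
Iteration 2: 6 new —
  {a}  = ᶜ of {b, c, d, e}
  {a, b, c}  = {a, b} ∪ {a, c}
  {a, b, d}  = {a, b} ∪ {d}
  {a, c, d}  = {a, c} ∪ {d}
  {a, b, d, e}  = {a, b} ∪ {b, d, e}
  {a, c, d, e}  = {c, d, e} ∪ {a, c}
  |family| = 15
Iteration 3: +7 →
  {b}  = ᶜ of {a, c, d, e}
  {c}  = ᶜ of {a, b, d, e}
  {a, d}  = {d} ∪ {a}
  {b, e}  = ᶜ of {a, c, d}
  {c, e}  = ᶜ of {a, b, d}
  {d, e}  = ᶜ of {a, b, c}
  {a, b, c, d}  = {a, c, d} ∪ {a, b, c}
  |family| = 22
Iteration 4 adds 8:
  {e}  = ᶜ of {a, b, c, d}
  {b, c}  = {b} ∪ {c}
  {b, d}  = {b} ∪ {d}
  {c, d}  = {c} ∪ {d}
  {a, b, e}  = {b, e} ∪ {a, b}
  {a, c, e}  = {a, c} ∪ {c, e}
  {a, d, e}  = {d, e} ∪ {a, d}
  {b, c, e}  = ᶜ of {a, d}
  |family| = 30
Iteration 5 adds 2:
  {a, e}  = {e} ∪ {a}
  {b, c, d}  = {c, d} ∪ {b}
  |family| = 32
Iteration 6: no new sets; the family is a σ-algebra.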